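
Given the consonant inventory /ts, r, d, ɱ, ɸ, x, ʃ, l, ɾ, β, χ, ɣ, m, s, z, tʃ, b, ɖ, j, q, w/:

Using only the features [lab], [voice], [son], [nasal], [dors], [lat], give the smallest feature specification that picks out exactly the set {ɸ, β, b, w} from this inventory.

[-nasal, +lab]

The class [-nasal], [+labial] has exactly /ɸ, β, b, w/ as its extension in this inventory. No smaller conjunction from the listed features achieves this: [+labial] alone would also admit /ɱ, m/; [-nasal] alone would also admit /ts, r, d, x, …/; and checking the remaining single features turns up none with this extension.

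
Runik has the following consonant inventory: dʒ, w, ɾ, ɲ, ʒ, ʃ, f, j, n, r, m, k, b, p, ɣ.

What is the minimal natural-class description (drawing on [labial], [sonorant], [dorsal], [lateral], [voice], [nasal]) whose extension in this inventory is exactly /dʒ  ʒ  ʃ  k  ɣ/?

[−sonorant, −labial]

Every target segment is [−sonorant], [−labial]; each remaining inventory member fails at least one of these. Each conjunct is needed — [−labial] alone would also admit /ɾ, ɲ, j, n, …/; [−sonorant] alone would also admit /f, b, p/ — and no other single listed feature has exactly this extension, so two is the minimum.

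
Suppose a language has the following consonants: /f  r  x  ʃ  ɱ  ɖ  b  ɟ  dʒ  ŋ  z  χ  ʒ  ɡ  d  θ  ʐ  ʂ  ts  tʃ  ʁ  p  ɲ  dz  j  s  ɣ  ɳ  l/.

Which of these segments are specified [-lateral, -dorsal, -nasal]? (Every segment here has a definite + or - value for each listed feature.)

f, r, ʃ, ɖ, b, dʒ, z, ʒ, d, θ, ʐ, ʂ, ts, tʃ, p, dz, s

Eliminate segments failing any feature: /x, ɟ, ŋ, χ, ɡ, ʁ, ɲ, j, ɣ/ are [+dorsal]; /ɱ, ɳ/ are [+nasal]; /l/ is [+lateral]. The remaining /f, r, ʃ, ɖ, b, dʒ, z, ʒ, d, θ, ʐ, ʂ, ts, tʃ, p, dz, s/ satisfy [-lateral], [-dorsal], [-nasal].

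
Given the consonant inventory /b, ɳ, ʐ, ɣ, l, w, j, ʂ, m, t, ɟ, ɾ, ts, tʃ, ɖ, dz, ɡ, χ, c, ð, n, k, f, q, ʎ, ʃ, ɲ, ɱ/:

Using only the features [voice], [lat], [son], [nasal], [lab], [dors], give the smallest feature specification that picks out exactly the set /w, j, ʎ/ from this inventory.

[+son, -nasal, +dors]

Every target segment is [+sonorant], [-nasal], [+dorsal]; each remaining inventory member fails at least one of these. Each conjunct is needed — [-nasal, +dorsal] alone would also admit /ɣ, ɟ, ɡ, χ, …/; [+sonorant, +dorsal] alone would also admit /ɲ/; [+sonorant, -nasal] alone would also admit /l, ɾ/ — and no other combination of two listed features has exactly this extension, so three is the minimum.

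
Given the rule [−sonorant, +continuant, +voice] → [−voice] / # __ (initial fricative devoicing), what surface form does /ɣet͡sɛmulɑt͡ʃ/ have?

[xet͡sɛmulɑt͡ʃ]

The only segment in the rule's environment that also matches [−sonorant, +continuant, +voice] is /ɣ/. Applying [−voice] turns the voiced velar fricative into /x/ (voiceless velar fricative), giving [xet͡sɛmulɑt͡ʃ].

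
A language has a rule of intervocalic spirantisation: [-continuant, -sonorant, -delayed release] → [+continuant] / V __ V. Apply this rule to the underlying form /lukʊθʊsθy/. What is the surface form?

Only /k/ occurs between two vowels (/u/ __ /ʊ/) and matches the structural description. It is a voiceless velar stop, so [-continuant, -sonorant, -delayed release] holds; changing it to [+continuant] with all other features held fixed yields /x/ (voiceless velar fricative). No other segment meets both the structural description and the environment, so the output is [luxʊθʊsθy].

[luxʊθʊsθy]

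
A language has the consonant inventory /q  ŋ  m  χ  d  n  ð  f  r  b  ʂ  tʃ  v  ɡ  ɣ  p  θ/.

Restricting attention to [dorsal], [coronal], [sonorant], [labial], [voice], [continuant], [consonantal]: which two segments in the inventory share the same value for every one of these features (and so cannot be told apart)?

On the given features, /ʂ/ and /θ/ have an identical profile: [−dorsal], [+coronal], [−sonorant], [−labial], [−voice], [+continuant], [+consonantal]. No other two segments in the inventory coincide on all 7 features. (They do differ in [strident], [anterior] and [distributed], which are not among the given features.)

ʂ, θ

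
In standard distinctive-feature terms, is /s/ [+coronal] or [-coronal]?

[+coronal]

/s/ is the voiceless alveolar fricative, hence [+coronal].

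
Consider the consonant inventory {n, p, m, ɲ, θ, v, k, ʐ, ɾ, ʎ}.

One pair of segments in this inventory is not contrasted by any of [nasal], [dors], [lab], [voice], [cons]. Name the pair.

Both /ʐ/ and /ɾ/ are [-nasal], [-dorsal], [-labial], [+voice], [+consonantal]. Since the list omits [sonorant], [strident] and [anterior] — which do distinguish the voiced retroflex fricative from the alveolar tap — this pair collapses; all other pairs remain distinct.

ʐ, ɾ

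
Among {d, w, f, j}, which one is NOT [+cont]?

Every segment except /d/ is [+continuant]. /d/ (voiced alveolar stop) is [−continuant], so it is the exception.

d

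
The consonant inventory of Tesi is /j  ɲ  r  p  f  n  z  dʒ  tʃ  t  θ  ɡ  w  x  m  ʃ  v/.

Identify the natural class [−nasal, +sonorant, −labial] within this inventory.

j, r

Eliminate segments failing any feature: /ɲ, n, m/ are [+nasal]; /p, f, z, dʒ, tʃ, t, θ, ɡ, x, ʃ, v/ are [−sonorant]; /w/ is [+labial]. The remaining /j, r/ satisfy [−nasal], [+sonorant], [−labial].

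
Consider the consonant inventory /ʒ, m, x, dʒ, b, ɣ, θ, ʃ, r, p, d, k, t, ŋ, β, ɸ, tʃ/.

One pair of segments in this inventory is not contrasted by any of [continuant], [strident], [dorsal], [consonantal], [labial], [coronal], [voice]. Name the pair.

m, b

/m/ (bilabial nasal) and /b/ (voiced bilabial stop) are both [−continuant], [−strident], [−dorsal], [+consonantal], [+labial], [−coronal], [+voice], so none of the listed features separates them. (They do differ in [sonorant] and [nasal], which are not among the given features.) Every other pair in the inventory differs on at least one listed feature.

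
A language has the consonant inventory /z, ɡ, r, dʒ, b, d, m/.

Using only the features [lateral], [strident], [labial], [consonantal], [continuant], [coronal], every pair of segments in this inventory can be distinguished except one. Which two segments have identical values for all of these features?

On the given features, /b/ and /m/ have an identical profile: [-lateral], [-strident], [+labial], [+consonantal], [-continuant], [-coronal]. No other two segments in the inventory coincide on all 6 features. (They do differ in [sonorant] and [nasal], which are not among the given features.)

b, m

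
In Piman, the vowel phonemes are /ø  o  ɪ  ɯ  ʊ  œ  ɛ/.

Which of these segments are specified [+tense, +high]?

ɯ

Checking each segment against [+tense], [+high]: /ɯ/ (high back unrounded vowel) satisfies every feature; every other segment in the inventory fails at least one.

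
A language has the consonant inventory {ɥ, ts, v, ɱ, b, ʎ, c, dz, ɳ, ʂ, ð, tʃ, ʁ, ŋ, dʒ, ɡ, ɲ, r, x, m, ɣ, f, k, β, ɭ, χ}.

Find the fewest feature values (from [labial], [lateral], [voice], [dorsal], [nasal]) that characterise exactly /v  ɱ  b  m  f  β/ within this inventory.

[+labial, -dorsal]

The class [+labial], [-dorsal] has exactly /v, ɱ, b, m, f, β/ as its extension in this inventory. No smaller conjunction from the listed features achieves this: [-dorsal] alone would also admit /ts, dz, ɳ, ʂ, …/; [+labial] alone would also admit /ɥ/; and checking the remaining single features turns up none with this extension.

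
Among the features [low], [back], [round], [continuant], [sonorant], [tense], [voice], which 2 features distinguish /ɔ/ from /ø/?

/ɔ/ (mid back rounded lax vowel) and /ø/ (mid front rounded tense vowel) agree on [−low], [+round], [+continuant], [+sonorant], [+voice]. They differ on [back] (/ɔ/ [+], /ø/ [−]), [tense] (/ɔ/ [−], /ø/ [+]).

[back], [tense]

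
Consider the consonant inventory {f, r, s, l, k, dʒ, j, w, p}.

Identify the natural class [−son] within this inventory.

f, s, k, dʒ, p

The [−sonorant] segments here are /f, s, k, dʒ, p/; the remaining /r, l, j, w/ are [+sonorant].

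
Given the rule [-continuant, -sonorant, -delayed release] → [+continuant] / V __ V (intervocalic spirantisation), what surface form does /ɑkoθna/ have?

[ɑxoθna]

The only segment in the rule's environment that also matches [-continuant, -sonorant, -delayed release] is /k/. Applying [+continuant] turns the voiceless velar stop into /x/ (voiceless velar fricative), giving [ɑxoθna].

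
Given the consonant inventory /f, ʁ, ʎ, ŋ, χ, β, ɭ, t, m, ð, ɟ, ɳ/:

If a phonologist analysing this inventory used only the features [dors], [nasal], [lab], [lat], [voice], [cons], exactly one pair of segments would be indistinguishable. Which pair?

ʁ, ɟ

Both /ʁ/ and /ɟ/ are [+dorsal], [−nasal], [−labial], [−lateral], [+voice], [+consonantal]. Since the list omits [continuant], [high] and [back] — which do distinguish the voiced uvular fricative from the voiced palatal stop — this pair collapses; all other pairs remain distinct.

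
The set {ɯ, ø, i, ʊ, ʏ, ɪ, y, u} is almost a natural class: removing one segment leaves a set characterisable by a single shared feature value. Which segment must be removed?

/u, ɯ, ʏ, ʊ, y, ɪ, i/ are all [+high], but /ø/ (mid front rounded tense vowel) is [-high]. No other single segment can be removed to leave a set sharing one feature value that the removed segment lacks, so /ø/ is the odd one out.

ø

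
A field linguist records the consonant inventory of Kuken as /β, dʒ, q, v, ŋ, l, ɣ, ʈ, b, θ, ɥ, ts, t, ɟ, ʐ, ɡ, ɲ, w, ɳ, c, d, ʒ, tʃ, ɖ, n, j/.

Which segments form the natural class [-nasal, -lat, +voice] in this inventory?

β, dʒ, v, ɣ, b, ɥ, ɟ, ʐ, ɡ, w, d, ʒ, ɖ, j

First, the [-nasal] segments are /β, dʒ, q, v, l, ɣ, ʈ, b, θ, ɥ, ts, t, ɟ, ʐ, ɡ, w, c, d, ʒ, tʃ, ɖ, j/.
Then [-lateral] gives /β, dʒ, q, v, ɣ, ʈ, b, θ, ɥ, ts, t, ɟ, ʐ, ɡ, w, c, d, ʒ, tʃ, ɖ, j/.
Then [+voice] leaves /β, dʒ, v, ɣ, b, ɥ, ɟ, ʐ, ɡ, w, d, ʒ, ɖ, j/.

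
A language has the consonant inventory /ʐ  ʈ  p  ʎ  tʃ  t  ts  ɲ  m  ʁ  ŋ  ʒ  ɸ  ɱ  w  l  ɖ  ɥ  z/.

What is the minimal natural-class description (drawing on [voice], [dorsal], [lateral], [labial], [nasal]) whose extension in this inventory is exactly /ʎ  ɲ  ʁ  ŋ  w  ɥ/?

Every target segment is [+dorsal] and no other inventory member is, so one feature is enough.

[+dorsal]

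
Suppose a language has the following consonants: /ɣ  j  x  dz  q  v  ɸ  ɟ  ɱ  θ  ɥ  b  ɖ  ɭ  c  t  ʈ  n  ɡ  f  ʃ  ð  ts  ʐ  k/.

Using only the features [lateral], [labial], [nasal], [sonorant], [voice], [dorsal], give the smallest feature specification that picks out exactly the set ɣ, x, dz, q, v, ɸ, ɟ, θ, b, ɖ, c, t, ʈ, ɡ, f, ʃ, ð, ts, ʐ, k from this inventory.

[-sonorant]

The target set is precisely the extension of [-sonorant] in this inventory.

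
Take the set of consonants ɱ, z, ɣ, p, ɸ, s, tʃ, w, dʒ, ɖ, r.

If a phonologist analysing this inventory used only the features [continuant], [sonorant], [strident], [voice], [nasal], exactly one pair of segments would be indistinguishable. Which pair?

On the given features, /r/ and /w/ have an identical profile: [+continuant], [+sonorant], [-strident], [+voice], [-nasal]. No other two segments in the inventory coincide on all 5 features. (They do differ in [labial], [round], [coronal] and [dorsal], which are not among the given features.)

r, w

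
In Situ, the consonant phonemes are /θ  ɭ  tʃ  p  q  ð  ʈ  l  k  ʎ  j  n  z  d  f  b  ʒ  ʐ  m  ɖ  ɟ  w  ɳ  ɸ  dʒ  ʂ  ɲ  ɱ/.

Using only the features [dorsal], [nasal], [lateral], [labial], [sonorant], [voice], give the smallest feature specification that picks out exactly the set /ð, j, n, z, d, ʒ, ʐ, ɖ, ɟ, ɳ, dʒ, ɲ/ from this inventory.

[+voice, -lateral, -labial]

The class [+voice], [-lateral], [-labial] has exactly /ð, j, n, z, d, ʒ, ʐ, ɖ, ɟ, ɳ, dʒ, ɲ/ as its extension in this inventory. No smaller conjunction from the listed features achieves this: [-lateral, -labial] alone would also admit /θ, tʃ, q, ʈ, …/; [+voice, -labial] alone would also admit /ɭ, l, ʎ/; [+voice, -lateral] alone would also admit /b, m, w, ɱ/; and checking the remaining two-feature bundles turns up none with this extension.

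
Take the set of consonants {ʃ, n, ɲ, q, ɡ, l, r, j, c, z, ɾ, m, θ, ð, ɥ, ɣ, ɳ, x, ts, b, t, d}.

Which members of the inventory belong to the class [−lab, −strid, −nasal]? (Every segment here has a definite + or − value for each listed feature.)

q, ɡ, l, r, j, c, ɾ, θ, ð, ɣ, x, t, d

The [−labial] segments are /ʃ, n, ɲ, q, ɡ, l, r, j, c, z, ɾ, θ, ð, ɣ, ɳ, x, ts, t, d/.
Within that set, [−strident] gives /n, ɲ, q, ɡ, l, r, j, c, ɾ, θ, ð, ɣ, ɳ, x, t, d/.
Then [−nasal] leaves /q, ɡ, l, r, j, c, ɾ, θ, ð, ɣ, x, t, d/.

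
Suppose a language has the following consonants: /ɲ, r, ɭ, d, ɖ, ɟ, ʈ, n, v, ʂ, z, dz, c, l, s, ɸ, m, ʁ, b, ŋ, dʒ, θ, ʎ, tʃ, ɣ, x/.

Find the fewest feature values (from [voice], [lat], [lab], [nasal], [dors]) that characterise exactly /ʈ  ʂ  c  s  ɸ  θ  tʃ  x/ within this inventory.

Every target segment is [−voice] and no other inventory member is, so one feature is enough.

[−voice]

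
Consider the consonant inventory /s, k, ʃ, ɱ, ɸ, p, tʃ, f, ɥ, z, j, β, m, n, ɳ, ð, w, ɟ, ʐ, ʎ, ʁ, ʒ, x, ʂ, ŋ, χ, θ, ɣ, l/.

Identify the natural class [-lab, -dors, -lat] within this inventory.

Among the inventory, the [-labial] segments are /s, k, ʃ, tʃ, z, j, n, ɳ, ð, ɟ, ʐ, ʎ, ʁ, ʒ, x, ʂ, ŋ, χ, θ, ɣ, l/.
Intersecting with [-dorsal] gives /s, ʃ, tʃ, z, n, ɳ, ð, ʐ, ʒ, ʂ, θ, l/.
Then [-lateral] leaves /s, ʃ, tʃ, z, n, ɳ, ð, ʐ, ʒ, ʂ, θ/.

s, ʃ, tʃ, z, n, ɳ, ð, ʐ, ʒ, ʂ, θ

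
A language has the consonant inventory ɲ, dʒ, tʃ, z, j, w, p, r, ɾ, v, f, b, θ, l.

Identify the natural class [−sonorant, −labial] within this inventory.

dʒ, tʃ, z, θ

Eliminate segments failing any feature: /ɲ, j, w, r, ɾ, l/ are [+sonorant]; /p, v, f, b/ are [+labial]. The remaining /dʒ, tʃ, z, θ/ satisfy [−sonorant], [−labial].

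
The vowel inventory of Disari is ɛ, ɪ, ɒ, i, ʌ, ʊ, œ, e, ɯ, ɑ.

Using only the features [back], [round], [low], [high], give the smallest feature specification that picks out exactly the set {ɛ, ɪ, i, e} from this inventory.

[-back, -round]

Every target segment is [-back], [-round]; each remaining inventory member fails at least one of these. Each conjunct is needed — [-round] alone would also admit /ʌ, ɯ, ɑ/; [-back] alone would also admit /œ/ — and no other single listed feature has exactly this extension, so two is the minimum.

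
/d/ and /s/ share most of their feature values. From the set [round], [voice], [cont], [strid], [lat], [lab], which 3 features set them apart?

/d/ (voiced alveolar stop) and /s/ (voiceless alveolar fricative) agree on [-round], [-lateral], [-labial]. They differ on [voice] (/d/ [+], /s/ [-]), [continuant] (/d/ [-], /s/ [+]), [strident] (/d/ [-], /s/ [+]).

[voice], [continuant], [strident]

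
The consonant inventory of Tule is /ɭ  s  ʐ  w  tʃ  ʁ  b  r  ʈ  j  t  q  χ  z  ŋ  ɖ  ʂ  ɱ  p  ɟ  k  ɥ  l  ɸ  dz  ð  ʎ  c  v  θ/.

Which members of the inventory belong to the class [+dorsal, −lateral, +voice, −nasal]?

w, ʁ, j, ɟ, ɥ

Eliminate segments failing any feature: /ɭ, s, ʐ, tʃ, b, r, ʈ, t, z, ɖ, ʂ, ɱ, p, l, ɸ, dz, ð, v, θ/ are [−dorsal]; /q, χ, k, c/ are [−voice]; /ŋ/ is [+nasal]; /ʎ/ is [+lateral]. The remaining /w, ʁ, j, ɟ, ɥ/ satisfy [+dorsal], [−lateral], [+voice], [−nasal].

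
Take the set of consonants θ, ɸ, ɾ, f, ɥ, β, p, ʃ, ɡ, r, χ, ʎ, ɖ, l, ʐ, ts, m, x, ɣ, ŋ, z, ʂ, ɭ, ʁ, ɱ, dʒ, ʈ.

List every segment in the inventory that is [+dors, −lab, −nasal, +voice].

Eliminate segments failing any feature: /θ, ɸ, ɾ, f, β, p, ʃ, r, ɖ, l, ʐ, ts, m, z, ʂ, ɭ, ɱ, dʒ, ʈ/ are [−dorsal]; /ɥ/ is [+labial]; /χ, x/ are [−voice]; /ŋ/ is [+nasal]. The remaining /ɡ, ʎ, ɣ, ʁ/ satisfy [+dorsal], [−labial], [−nasal], [+voice].

ɡ, ʎ, ɣ, ʁ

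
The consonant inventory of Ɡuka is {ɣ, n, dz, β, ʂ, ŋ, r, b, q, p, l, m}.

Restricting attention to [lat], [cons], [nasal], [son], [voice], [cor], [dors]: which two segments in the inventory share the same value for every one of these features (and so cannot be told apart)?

β, b

/β/ (voiced bilabial fricative) and /b/ (voiced bilabial stop) are both [−lateral], [+consonantal], [−nasal], [−sonorant], [+voice], [−coronal], [−dorsal], so none of the listed features separates them. (They do differ in [continuant], which is not among the given features.) Every other pair in the inventory differs on at least one listed feature.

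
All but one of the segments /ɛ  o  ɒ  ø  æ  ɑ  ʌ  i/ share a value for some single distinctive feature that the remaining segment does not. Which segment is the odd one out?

The remaining segments after removing /i/ share [−high]; /i/ (high front unrounded tense vowel) is [+high]. For every other candidate removal, the leftover set fails to share any single feature value that the removed segment lacks.

i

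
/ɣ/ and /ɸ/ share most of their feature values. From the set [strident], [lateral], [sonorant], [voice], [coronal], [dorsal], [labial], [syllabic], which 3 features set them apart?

The two segments share [−strident], [−lateral], [−sonorant], [−coronal], [−syllabic]. The only features from the list on which they differ: /ɣ/ is [+voice] while /ɸ/ is [−voice]; /ɣ/ is [−labial] while /ɸ/ is [+labial]; /ɣ/ is [+dorsal] while /ɸ/ is [−dorsal].

[voice], [labial], [dorsal]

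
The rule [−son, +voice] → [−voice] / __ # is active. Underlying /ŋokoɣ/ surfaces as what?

Only the final segment /ɣ/ is both word-final and matches the structural description. It is a voiced velar fricative, so [−son, +voice] holds; changing it to [−voice] with all other features held fixed yields /x/ (voiceless velar fricative). No other segment meets both the structural description and the environment, so the output is [ŋokox].

[ŋokox]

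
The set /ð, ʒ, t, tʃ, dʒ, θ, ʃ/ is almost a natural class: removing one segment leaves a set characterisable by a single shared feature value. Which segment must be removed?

The remaining segments after removing /t/ share [+distributed]; /t/ (voiceless alveolar stop) is [−distributed]. For every other candidate removal, the leftover set fails to share any single feature value that the removed segment lacks.

t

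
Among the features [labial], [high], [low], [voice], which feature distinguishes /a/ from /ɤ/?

The two segments share [−labial], [−high], [+voice]. The only feature from the list on which they differ: /a/ is [+low] while /ɤ/ is [−low].

[low]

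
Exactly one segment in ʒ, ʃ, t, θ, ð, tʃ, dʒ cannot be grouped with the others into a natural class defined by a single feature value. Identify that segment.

[distributed] groups all but one: /ʒ, θ, ð, tʃ, ʃ, dʒ/ share [+distributed] while /t/ (voiceless alveolar stop) alone is [−distributed]. Removing any other segment would not leave a single-feature class that excludes it.

t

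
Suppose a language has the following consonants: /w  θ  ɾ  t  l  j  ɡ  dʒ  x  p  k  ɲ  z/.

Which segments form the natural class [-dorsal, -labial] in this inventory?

Checking each segment against [-dorsal], [-labial]: /θ/ (voiceless dental fricative), /ɾ/ (alveolar tap), /t/ (voiceless alveolar stop), /l/ (alveolar lateral approximant), /dʒ/ (voiced postalveolar affricate), /z/ (voiced alveolar fricative) satisfy every feature; every other segment in the inventory fails at least one.

θ, ɾ, t, l, dʒ, z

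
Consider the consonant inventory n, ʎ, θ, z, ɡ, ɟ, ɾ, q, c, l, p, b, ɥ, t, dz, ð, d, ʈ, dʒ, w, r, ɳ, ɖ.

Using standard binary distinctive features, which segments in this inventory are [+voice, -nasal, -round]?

Checking each segment against [+voice], [-nasal], [-round]: /ʎ/ (palatal lateral approximant), /z/ (voiced alveolar fricative), /ɡ/ (voiced velar stop), /ɟ/ (voiced palatal stop), /ɾ/ (alveolar tap), /l/ (alveolar lateral approximant), among others, satisfy every feature; every other segment in the inventory fails at least one.

ʎ, z, ɡ, ɟ, ɾ, l, b, dz, ð, d, dʒ, r, ɖ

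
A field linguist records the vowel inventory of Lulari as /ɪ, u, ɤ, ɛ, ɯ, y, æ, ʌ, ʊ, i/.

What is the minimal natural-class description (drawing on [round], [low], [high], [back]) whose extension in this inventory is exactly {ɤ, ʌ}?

The class [−high], [+back] has exactly /ɤ, ʌ/ as its extension in this inventory. No smaller conjunction from the listed features achieves this: [+back] alone would also admit /u, ɯ, ʊ/; [−high] alone would also admit /ɛ, æ/; and checking the remaining single features turns up none with this extension.

[−high, +back]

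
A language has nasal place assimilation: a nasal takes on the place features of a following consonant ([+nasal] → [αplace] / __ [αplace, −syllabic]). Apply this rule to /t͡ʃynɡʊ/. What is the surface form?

The only nasal preceding a consonant is /n/ before /ɡ/. /ɡ/ is [+dorsal], so /n/ → /ŋ/, giving [t͡ʃyŋɡʊ].

[t͡ʃyŋɡʊ]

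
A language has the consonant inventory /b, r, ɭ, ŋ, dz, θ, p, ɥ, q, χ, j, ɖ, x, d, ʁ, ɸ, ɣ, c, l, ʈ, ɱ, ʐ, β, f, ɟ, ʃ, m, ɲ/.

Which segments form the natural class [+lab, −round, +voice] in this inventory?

b, ɱ, β, m

Checking each segment against [+labial], [−round], [+voice]: /b/ (voiced bilabial stop), /ɱ/ (labiodental nasal), /β/ (voiced bilabial fricative), /m/ (bilabial nasal) satisfy every feature; every other segment in the inventory fails at least one.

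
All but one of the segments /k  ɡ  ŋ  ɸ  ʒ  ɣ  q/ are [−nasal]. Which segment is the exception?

ŋ

/q, k, ɸ, ɣ, ɡ, ʒ/ are all [−nasal]; /ŋ/ (velar nasal) is [+nasal].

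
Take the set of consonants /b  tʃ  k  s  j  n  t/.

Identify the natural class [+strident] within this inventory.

The [+strident] segments here are /tʃ, s/; the remaining /b, k, j, n, t/ are [−strident].

tʃ, s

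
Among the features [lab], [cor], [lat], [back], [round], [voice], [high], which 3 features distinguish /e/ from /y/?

[labial], [round], [high]

/e/ is the mid front unrounded tense vowel and /y/ is the high front rounded tense vowel. Both are [-coronal], [-lateral], [-back], [+voice]. /e/ is [-labial] while /y/ is [+labial]; /e/ is [-round] while /y/ is [+round]; /e/ is [-high] while /y/ is [+high], so the distinguishing features are [labial], [round], [high].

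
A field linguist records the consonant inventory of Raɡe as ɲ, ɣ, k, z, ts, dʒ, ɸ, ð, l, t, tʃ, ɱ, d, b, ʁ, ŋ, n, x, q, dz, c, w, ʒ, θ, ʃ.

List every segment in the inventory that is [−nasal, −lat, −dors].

z, ts, dʒ, ɸ, ð, t, tʃ, d, b, dz, ʒ, θ, ʃ

Checking each segment against [−nasal], [−lateral], [−dorsal]: /z/ (voiced alveolar fricative), /ts/ (voiceless alveolar affricate), /dʒ/ (voiced postalveolar affricate), /ɸ/ (voiceless bilabial fricative), /ð/ (voiced dental fricative), /t/ (voiceless alveolar stop), among others, satisfy every feature; every other segment in the inventory fails at least one.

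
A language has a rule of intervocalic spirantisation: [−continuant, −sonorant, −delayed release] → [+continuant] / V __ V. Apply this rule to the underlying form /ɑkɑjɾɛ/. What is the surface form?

The only segment in the rule's environment that also matches [−continuant, −sonorant, −delayed release] is /k/. Applying [+continuant] turns the voiceless velar stop into /x/ (voiceless velar fricative), giving [ɑxɑjɾɛ].

[ɑxɑjɾɛ]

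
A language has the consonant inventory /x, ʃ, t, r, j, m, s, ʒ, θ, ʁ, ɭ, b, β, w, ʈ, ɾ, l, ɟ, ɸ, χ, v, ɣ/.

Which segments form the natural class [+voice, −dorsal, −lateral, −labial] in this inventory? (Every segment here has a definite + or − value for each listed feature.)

The [+voice] segments are /r, j, m, ʒ, ʁ, ɭ, b, β, w, ɾ, l, ɟ, v, ɣ/.
Of those, [−dorsal] gives /r, m, ʒ, ɭ, b, β, ɾ, l, v/.
Intersecting with [−lateral] gives /r, m, ʒ, b, β, ɾ, v/.
Intersecting with [−labial] leaves /r, ʒ, ɾ/.

r, ʒ, ɾ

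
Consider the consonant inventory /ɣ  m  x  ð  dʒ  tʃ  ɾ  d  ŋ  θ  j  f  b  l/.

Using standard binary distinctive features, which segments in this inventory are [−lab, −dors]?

ð, dʒ, tʃ, ɾ, d, θ, l

Eliminate segments failing any feature: /ɣ, x, ŋ, j/ are [+dorsal]; /m, f, b/ are [+labial]. The remaining /ð, dʒ, tʃ, ɾ, d, θ, l/ satisfy [−labial], [−dorsal].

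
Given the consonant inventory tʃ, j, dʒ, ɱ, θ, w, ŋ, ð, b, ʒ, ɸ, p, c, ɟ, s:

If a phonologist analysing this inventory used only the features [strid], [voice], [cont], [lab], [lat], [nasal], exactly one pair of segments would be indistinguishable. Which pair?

On the given features, /j/ and /ð/ have an identical profile: [−strident], [+voice], [+continuant], [−labial], [−lateral], [−nasal]. No other two segments in the inventory coincide on all 6 features. (They do differ in [sonorant] and [dorsal], which are not among the given features.)

j, ð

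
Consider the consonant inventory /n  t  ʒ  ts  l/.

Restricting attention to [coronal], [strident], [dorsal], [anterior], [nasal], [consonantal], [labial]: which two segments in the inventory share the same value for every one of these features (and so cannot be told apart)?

On the given features, /l/ and /t/ have an identical profile: [+coronal], [-strident], [-dorsal], [+anterior], [-nasal], [+consonantal], [-labial]. No other two segments in the inventory coincide on all 7 features. (They do differ in [sonorant], [voice] and [lateral], which are not among the given features.)

l, t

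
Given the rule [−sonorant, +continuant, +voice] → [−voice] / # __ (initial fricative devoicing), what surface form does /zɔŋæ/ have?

[sɔŋæ]

The only segment in the rule's environment that also matches [−sonorant, +continuant, +voice] is /z/. Applying [−voice] turns the voiced alveolar fricative into /s/ (voiceless alveolar fricative), giving [sɔŋæ].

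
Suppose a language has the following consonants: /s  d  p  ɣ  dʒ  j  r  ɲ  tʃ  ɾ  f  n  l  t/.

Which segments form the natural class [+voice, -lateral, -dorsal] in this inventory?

Checking each segment against [+voice], [-lateral], [-dorsal]: /d/ (voiced alveolar stop), /dʒ/ (voiced postalveolar affricate), /r/ (alveolar trill), /ɾ/ (alveolar tap), /n/ (alveolar nasal) satisfy every feature; every other segment in the inventory fails at least one.

d, dʒ, r, ɾ, n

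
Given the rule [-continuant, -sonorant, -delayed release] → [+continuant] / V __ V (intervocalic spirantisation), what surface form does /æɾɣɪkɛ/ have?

/k/ satisfies [-continuant, -sonorant, -delayed release] and sits in V __ V. The [+continuant] counterpart of the voiceless velar stop is /x/. Other segments in /æɾɣɪkɛ/ either fail the structural description or are not in the environment, so the surface form is [æɾɣɪxɛ].

[æɾɣɪxɛ]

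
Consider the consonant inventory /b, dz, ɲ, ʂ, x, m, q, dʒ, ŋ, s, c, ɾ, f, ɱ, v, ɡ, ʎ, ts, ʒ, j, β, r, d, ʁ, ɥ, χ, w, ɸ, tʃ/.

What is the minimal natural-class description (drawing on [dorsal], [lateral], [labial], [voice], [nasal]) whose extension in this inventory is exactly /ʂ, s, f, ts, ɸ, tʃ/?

[−voice, −dorsal]

/ʂ, s, f, ts, ɸ, tʃ/ are all [−voice], [−dorsal], and no other segment in the inventory matches both values. Dropping any one of them over-generates: [−dorsal] alone would also admit /b, dz, m, dʒ, …/; [−voice] alone would also admit /x, q, c, χ/. No other single listed feature picks out exactly this set either, so fewer than two features will not do.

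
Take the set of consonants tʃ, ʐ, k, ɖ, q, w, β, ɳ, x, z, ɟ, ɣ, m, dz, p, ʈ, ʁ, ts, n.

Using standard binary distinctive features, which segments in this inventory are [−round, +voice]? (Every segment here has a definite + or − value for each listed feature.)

ʐ, ɖ, β, ɳ, z, ɟ, ɣ, m, dz, ʁ, n

Eliminate segments failing any feature: /tʃ, k, q, x, p, ʈ, ts/ are [−voice]; /w/ is [+round]. The remaining /ʐ, ɖ, β, ɳ, z, ɟ, ɣ, m, dz, ʁ, n/ satisfy [−round], [+voice].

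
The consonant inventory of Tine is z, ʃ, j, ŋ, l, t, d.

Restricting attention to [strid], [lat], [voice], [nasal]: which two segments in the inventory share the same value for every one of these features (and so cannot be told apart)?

/d/ (voiced alveolar stop) and /j/ (palatal glide) are both [-strident], [-lateral], [+voice], [-nasal], so none of the listed features separates them. (They do differ in [sonorant], [continuant] and [dorsal], which are not among the given features.) Every other pair in the inventory differs on at least one listed feature.

d, j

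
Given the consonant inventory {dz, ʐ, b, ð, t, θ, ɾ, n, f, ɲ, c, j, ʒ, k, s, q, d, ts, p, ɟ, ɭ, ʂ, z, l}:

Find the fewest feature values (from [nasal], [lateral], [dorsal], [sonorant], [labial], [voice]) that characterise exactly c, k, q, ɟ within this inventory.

[-sonorant, +dorsal]

/c, k, q, ɟ/ are all [-sonorant], [+dorsal], and no other segment in the inventory matches both values. Dropping any one of them over-generates: [+dorsal] alone would also admit /ɲ, j/; [-sonorant] alone would also admit /dz, ʐ, b, ð, …/. No other single listed feature picks out exactly this set either, so fewer than two features will not do.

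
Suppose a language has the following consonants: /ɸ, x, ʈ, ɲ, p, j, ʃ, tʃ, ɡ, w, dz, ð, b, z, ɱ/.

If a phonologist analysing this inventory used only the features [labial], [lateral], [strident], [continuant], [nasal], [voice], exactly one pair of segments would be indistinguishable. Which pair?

ð, j

/ð/ (voiced dental fricative) and /j/ (palatal glide) are both [-labial], [-lateral], [-strident], [+continuant], [-nasal], [+voice], so none of the listed features separates them. (They do differ in [sonorant] and [dorsal], which are not among the given features.) Every other pair in the inventory differs on at least one listed feature.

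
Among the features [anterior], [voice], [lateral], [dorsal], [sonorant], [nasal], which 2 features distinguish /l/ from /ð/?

[sonorant], [lateral]

/l/ is the alveolar lateral approximant and /ð/ is the voiced dental fricative. Both are [+anterior], [+voice], [−dorsal], [−nasal]. /l/ is [+sonorant] while /ð/ is [−sonorant]; /l/ is [+lateral] while /ð/ is [−lateral], so the distinguishing features are [sonorant], [lateral].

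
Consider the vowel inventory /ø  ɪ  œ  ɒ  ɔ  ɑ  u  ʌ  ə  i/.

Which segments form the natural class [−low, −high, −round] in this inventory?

ʌ, ə

Checking each segment against [−low], [−high], [−round]: /ʌ/ (mid back unrounded lax vowel), /ə/ (mid central vowel (schwa)) satisfy every feature; every other segment in the inventory fails at least one.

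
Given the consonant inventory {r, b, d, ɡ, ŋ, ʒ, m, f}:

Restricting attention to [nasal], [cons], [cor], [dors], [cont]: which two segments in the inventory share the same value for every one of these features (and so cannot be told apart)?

ʒ, r

Both /ʒ/ and /r/ are [−nasal], [+consonantal], [+coronal], [−dorsal], [+continuant]. Since the list omits [sonorant], [strident] and [anterior] — which do distinguish the voiced postalveolar fricative from the alveolar trill — this pair collapses; all other pairs remain distinct.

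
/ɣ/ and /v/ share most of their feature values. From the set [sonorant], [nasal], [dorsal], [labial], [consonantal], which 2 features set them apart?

[labial], [dorsal]

/ɣ/ (voiced velar fricative) and /v/ (voiced labiodental fricative) agree on [-sonorant], [-nasal], [+consonantal]. They differ on [labial] (/ɣ/ [-], /v/ [+]), [dorsal] (/ɣ/ [+], /v/ [-]).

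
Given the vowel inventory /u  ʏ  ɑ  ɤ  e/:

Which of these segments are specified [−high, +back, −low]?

Checking each segment against [−high], [+back], [−low]: /ɤ/ (mid back unrounded tense vowel) satisfies every feature; every other segment in the inventory fails at least one.

ɤ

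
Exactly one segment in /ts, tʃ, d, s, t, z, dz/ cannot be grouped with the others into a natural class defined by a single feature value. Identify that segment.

[anterior] (equivalently [distributed]) groups all but one: /dz, ts, t, s, z, d/ share [+anterior] while /tʃ/ (voiceless postalveolar affricate) alone is [-anterior]. Removing any other segment would not leave a single-feature class that excludes it.

tʃ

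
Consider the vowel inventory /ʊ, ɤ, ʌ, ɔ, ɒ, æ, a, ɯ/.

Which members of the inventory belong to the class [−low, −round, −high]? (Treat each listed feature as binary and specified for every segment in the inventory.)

ɤ, ʌ

Eliminate segments failing any feature: /ʊ, ɔ/ are [+round]; /ɒ, æ, a/ are [+low]; /ɯ/ is [+high]. The remaining /ɤ, ʌ/ satisfy [−low], [−round], [−high].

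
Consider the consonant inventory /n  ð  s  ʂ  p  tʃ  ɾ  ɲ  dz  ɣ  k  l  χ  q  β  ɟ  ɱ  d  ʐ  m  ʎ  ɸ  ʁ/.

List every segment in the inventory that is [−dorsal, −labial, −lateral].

n, ð, s, ʂ, tʃ, ɾ, dz, d, ʐ

Checking each segment against [−dorsal], [−labial], [−lateral]: /n/ (alveolar nasal), /ð/ (voiced dental fricative), /s/ (voiceless alveolar fricative), /ʂ/ (voiceless retroflex fricative), /tʃ/ (voiceless postalveolar affricate), /ɾ/ (alveolar tap), among others, satisfy every feature; every other segment in the inventory fails at least one.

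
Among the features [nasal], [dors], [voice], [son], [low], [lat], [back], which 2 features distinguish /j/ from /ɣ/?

[sonorant], [back]

/j/ is the palatal glide and /ɣ/ is the voiced velar fricative. Both are [−nasal], [+dorsal], [+voice], [−low], [−lateral]. /j/ is [+sonorant] while /ɣ/ is [−sonorant]; /j/ is [−back] while /ɣ/ is [+back], so the distinguishing features are [sonorant], [back].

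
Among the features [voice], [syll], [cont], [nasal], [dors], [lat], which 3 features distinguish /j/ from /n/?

The two segments share [+voice], [-syllabic], [-lateral]. The only features from the list on which they differ: /j/ is [-nasal] while /n/ is [+nasal]; /j/ is [+continuant] while /n/ is [-continuant]; /j/ is [+dorsal] while /n/ is [-dorsal].

[nasal], [continuant], [dorsal]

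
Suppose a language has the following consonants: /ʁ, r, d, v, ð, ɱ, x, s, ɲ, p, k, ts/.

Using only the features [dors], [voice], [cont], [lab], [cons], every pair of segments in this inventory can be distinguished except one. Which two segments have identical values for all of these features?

r, ð

Both /r/ and /ð/ are [−dorsal], [+voice], [+continuant], [−labial], [+consonantal]. Since the list omits [sonorant] — which does distinguish the alveolar trill from the voiced dental fricative — this pair collapses; all other pairs remain distinct.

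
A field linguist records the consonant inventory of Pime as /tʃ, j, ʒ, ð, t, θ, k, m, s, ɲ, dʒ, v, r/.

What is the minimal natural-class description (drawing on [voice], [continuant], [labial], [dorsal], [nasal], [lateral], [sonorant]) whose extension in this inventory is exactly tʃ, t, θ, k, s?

[−voice]

/tʃ, t, θ, k, s/ are exactly the [−voice] segments in the inventory, so a single feature suffices.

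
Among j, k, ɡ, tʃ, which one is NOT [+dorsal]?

Every segment except /tʃ/ is [+dorsal]. /tʃ/ (voiceless postalveolar affricate) is [−dorsal], so it is the exception.

tʃ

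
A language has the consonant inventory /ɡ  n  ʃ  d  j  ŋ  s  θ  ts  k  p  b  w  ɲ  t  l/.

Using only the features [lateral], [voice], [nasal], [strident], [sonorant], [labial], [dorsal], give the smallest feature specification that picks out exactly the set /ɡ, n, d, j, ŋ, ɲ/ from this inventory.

[+voice, -lateral, -labial]

/ɡ, n, d, j, ŋ, ɲ/ are all [+voice], [-lateral], [-labial], and no other segment in the inventory matches all three values. Dropping any one of them over-generates: [-lateral, -labial] alone would also admit /ʃ, s, θ, ts, …/; [+voice, -labial] alone would also admit /l/; [+voice, -lateral] alone would also admit /b, w/. No other combination of two listed features picks out exactly this set either, so fewer than three features will not do.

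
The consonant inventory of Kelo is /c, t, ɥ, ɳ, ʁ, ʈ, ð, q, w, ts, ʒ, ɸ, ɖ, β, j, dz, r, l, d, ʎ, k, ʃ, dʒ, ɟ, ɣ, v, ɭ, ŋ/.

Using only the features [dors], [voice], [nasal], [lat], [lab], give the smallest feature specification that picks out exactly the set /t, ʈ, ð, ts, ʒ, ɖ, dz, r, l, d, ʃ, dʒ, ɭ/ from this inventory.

Every target segment is [-nasal], [-labial], [-dorsal]; each remaining inventory member fails at least one of these. Each conjunct is needed — [-labial, -dorsal] alone would also admit /ɳ/; [-nasal, -dorsal] alone would also admit /ɸ, β, v/; [-nasal, -labial] alone would also admit /c, ʁ, q, j, …/ — and no other combination of two listed features has exactly this extension, so three is the minimum.

[-nasal, -lab, -dors]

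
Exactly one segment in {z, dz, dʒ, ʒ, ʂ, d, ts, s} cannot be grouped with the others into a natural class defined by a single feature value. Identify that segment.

d

/ʂ, dʒ, ʒ, ts, dz, s, z/ are all [+strident], but /d/ (voiced alveolar stop) is [-strident]. No other single segment can be removed to leave a set sharing one feature value that the removed segment lacks, so /d/ is the odd one out.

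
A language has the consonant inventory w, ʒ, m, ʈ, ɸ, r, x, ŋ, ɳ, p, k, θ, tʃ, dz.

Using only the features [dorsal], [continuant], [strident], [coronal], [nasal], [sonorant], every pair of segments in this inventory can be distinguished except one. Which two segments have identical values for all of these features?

Both /dz/ and /tʃ/ are [−dorsal], [−continuant], [+strident], [+coronal], [−nasal], [−sonorant]. Since the list omits [voice], [anterior] and [distributed] — which do distinguish the voiced alveolar affricate from the voiceless postalveolar affricate — this pair collapses; all other pairs remain distinct.

dz, tʃ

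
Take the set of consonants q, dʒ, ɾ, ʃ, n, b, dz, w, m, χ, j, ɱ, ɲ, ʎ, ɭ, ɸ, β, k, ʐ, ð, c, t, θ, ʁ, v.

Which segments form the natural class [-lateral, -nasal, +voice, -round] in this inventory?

Eliminate segments failing any feature: /q, ʃ, χ, ɸ, k, c, t, θ/ are [-voice]; /n, m, ɱ, ɲ/ are [+nasal]; /w/ is [+round]; /ʎ, ɭ/ are [+lateral]. The remaining /dʒ, ɾ, b, dz, j, β, ʐ, ð, ʁ, v/ satisfy [-lateral], [-nasal], [+voice], [-round].

dʒ, ɾ, b, dz, j, β, ʐ, ð, ʁ, v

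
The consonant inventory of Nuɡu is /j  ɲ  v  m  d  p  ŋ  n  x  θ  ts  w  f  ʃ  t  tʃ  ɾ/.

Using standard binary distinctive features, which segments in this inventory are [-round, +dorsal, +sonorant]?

First, the [-round] segments are /j, ɲ, v, m, d, p, ŋ, n, x, θ, ts, f, ʃ, t, tʃ, ɾ/.
Within that set, [+dorsal] gives /j, ɲ, ŋ, x/.
Intersecting with [+sonorant] leaves /j, ɲ, ŋ/.

j, ɲ, ŋ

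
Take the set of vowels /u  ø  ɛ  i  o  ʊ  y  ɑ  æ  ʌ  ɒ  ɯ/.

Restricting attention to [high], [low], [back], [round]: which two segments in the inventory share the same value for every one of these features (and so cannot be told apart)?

u, ʊ

Both /u/ and /ʊ/ are [+high], [−low], [+back], [+round]. Since the list omits [tense] — which does distinguish the high back rounded tense vowel from the high back rounded lax vowel — this pair collapses; all other pairs remain distinct.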